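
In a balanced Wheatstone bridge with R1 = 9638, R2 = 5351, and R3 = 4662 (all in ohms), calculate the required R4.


At balance: R1*R4 = R2*R3, so R4 = R2*R3/R1.
R4 = 5351 * 4662 / 9638
R4 = 24946362 / 9638
R4 = 2588.33 ohm

2588.33 ohm


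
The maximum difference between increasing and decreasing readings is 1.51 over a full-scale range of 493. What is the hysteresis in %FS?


Hysteresis = (max difference / full scale) * 100%.
H = (1.51 / 493) * 100
H = 0.306 %FS

0.306 %FS


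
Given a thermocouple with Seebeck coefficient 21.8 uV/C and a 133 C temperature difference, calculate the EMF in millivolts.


The thermocouple output V = sensitivity * dT.
V = 21.8 uV/C * 133 C
V = 2899.4 uV
V = 2.899 mV

2.899 mV


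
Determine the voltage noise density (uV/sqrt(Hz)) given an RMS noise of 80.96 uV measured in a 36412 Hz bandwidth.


Noise spectral density = Vrms / sqrt(BW).
NSD = 80.96 / sqrt(36412)
NSD = 80.96 / 190.8193
NSD = 0.4243 uV/sqrt(Hz)

0.4243 uV/sqrt(Hz)


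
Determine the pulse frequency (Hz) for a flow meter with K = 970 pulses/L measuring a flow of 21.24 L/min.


Frequency = K * Q / 60 (converting L/min to L/s).
f = 970 * 21.24 / 60
f = 20602.8 / 60
f = 343.38 Hz

343.38 Hz


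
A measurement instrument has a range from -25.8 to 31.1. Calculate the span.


Span = upper range - lower range.
Span = 31.1 - (-25.8)
Span = 56.9

56.9


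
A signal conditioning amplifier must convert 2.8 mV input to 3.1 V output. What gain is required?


Gain = Vout / Vin (converting to same units).
G = 3.1 V / 2.8 mV
G = 3100.0 mV / 2.8 mV
G = 1107.14

1107.14


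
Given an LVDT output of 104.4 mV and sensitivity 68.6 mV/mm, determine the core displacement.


Displacement = Vout / sensitivity.
d = 104.4 / 68.6
d = 1.522 mm

1.522 mm


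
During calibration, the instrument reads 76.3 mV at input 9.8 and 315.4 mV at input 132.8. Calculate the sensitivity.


Sensitivity = (y2 - y1) / (x2 - x1).
S = (315.4 - 76.3) / (132.8 - 9.8)
S = 239.1 / 123.0
S = 1.9439 mV/unit

1.9439 mV/unit


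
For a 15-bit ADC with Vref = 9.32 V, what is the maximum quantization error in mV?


The maximum quantization error is +/- LSB/2.
LSB = Vref / 2^n = 9.32 / 32768 = 0.00028442 V
Max error = LSB / 2 = 0.00028442 / 2 = 0.00014221 V
Max error = 0.1422 mV

0.1422 mV


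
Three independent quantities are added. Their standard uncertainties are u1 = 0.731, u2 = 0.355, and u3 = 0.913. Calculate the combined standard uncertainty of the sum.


For a sum of independent quantities, uc = sqrt(u1^2 + u2^2 + u3^2).
uc = sqrt(0.731^2 + 0.355^2 + 0.913^2)
uc = sqrt(0.534361 + 0.126025 + 0.833569)
uc = 1.2223

1.2223


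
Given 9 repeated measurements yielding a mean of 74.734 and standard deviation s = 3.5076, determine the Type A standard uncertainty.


The standard uncertainty for Type A evaluation is u = s / sqrt(n).
u = 3.5076 / sqrt(9)
u = 3.5076 / 3.0
u = 1.1692

1.1692


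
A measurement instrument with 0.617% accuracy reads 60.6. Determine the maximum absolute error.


Absolute error = (accuracy% / 100) * reading.
Error = (0.617 / 100) * 60.6
Error = 0.00617 * 60.6
Error = 0.3739

0.3739


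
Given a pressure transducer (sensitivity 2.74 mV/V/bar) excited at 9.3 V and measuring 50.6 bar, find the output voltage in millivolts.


Output = sensitivity * Vex * P.
Vout = 2.74 * 9.3 * 50.6
Vout = 25.482 * 50.6
Vout = 1289.39 mV

1289.39 mV


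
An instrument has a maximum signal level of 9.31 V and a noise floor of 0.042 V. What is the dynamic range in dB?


Dynamic range = 20 * log10(Vmax / Vnoise).
DR = 20 * log10(9.31 / 0.042)
DR = 20 * log10(221.67)
DR = 46.91 dB

46.91 dB


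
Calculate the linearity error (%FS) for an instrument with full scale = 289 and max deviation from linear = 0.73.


Linearity error = (max deviation / full scale) * 100%.
Linearity = (0.73 / 289) * 100
Linearity = 0.253 %FS

0.253 %FS


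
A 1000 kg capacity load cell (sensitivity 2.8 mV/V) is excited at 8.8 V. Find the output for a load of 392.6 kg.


Vout = rated_output * Vex * (load / capacity).
Vout = 2.8 * 8.8 * (392.6 / 1000)
Vout = 2.8 * 8.8 * 0.3926
Vout = 9.674 mV

9.674 mV


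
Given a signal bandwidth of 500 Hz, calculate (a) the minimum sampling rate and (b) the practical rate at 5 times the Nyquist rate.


By Nyquist theorem, fs_min = 2 * fmax.
fs_min = 2 * 500 = 1000 Hz
Practical rate = 5 * fs_min = 5 * 1000 = 5000 Hz

fs_min = 1000 Hz, fs_practical = 5000 Hz


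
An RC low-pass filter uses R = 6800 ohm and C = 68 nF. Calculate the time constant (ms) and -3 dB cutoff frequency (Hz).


Time constant: tau = R * C.
tau = 6800 * 6.80e-08 = 0.0004624 s
tau = 0.4624 ms
Cutoff frequency: fc = 1 / (2*pi*R*C).
fc = 1 / (2*pi*0.0004624) = 344.19 Hz

tau = 0.4624 ms, fc = 344.19 Hz


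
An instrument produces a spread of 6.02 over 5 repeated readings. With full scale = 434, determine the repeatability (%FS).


Repeatability = (spread / full scale) * 100%.
R = (6.02 / 434) * 100
R = 1.387 %FS

1.387 %FS


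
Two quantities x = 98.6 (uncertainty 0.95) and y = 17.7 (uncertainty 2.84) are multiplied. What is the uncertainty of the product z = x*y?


For a product z = x*y, the relative uncertainty is:
uz/z = sqrt((ux/x)^2 + (uy/y)^2)
Relative uncertainties: ux/x = 0.95/98.6 = 0.009635
uy/y = 2.84/17.7 = 0.160452
z = 98.6 * 17.7 = 1745.2
uz = 1745.2 * sqrt(0.009635^2 + 0.160452^2) = 280.528

280.528


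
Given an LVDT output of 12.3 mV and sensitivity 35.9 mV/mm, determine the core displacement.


Displacement = Vout / sensitivity.
d = 12.3 / 35.9
d = 0.343 mm

0.343 mm


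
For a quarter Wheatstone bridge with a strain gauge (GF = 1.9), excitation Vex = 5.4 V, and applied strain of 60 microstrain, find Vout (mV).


Quarter bridge output: Vout = (GF * epsilon * Vex) / 4.
Vout = (1.9 * 60e-6 * 5.4) / 4
Vout = 0.0006156 / 4 V
Vout = 0.0001539 V = 0.1539 mV

0.1539 mV


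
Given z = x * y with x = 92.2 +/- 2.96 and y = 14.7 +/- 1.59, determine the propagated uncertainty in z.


For a product z = x*y, the relative uncertainty is:
uz/z = sqrt((ux/x)^2 + (uy/y)^2)
Relative uncertainties: ux/x = 2.96/92.2 = 0.032104
uy/y = 1.59/14.7 = 0.108163
z = 92.2 * 14.7 = 1355.3
uz = 1355.3 * sqrt(0.032104^2 + 0.108163^2) = 152.919

152.919


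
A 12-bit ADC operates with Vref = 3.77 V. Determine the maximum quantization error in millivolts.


The maximum quantization error is +/- LSB/2.
LSB = Vref / 2^n = 3.77 / 4096 = 0.00092041 V
Max error = LSB / 2 = 0.00092041 / 2 = 0.00046021 V
Max error = 0.4602 mV

0.4602 mV


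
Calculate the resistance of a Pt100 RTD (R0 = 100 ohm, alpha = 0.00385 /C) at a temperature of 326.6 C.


The RTD equation: Rt = R0 * (1 + alpha * T).
Rt = 100 * (1 + 0.00385 * 326.6)
Rt = 100 * (1 + 1.25741)
Rt = 100 * 2.25741
Rt = 225.741 ohm

225.741 ohm


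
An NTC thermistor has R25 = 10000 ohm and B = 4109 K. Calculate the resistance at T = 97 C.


NTC thermistor equation: Rt = R25 * exp(B * (1/T - 1/T25)).
T in Kelvin: 370.15 K, T25 = 298.15 K
1/T - 1/T25 = 1/370.15 - 1/298.15 = -0.00065241
B * (1/T - 1/T25) = 4109 * -0.00065241 = -2.6807
Rt = 10000 * exp(-2.6807) = 685.1 ohm

685.1 ohm


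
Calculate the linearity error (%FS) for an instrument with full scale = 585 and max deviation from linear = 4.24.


Linearity error = (max deviation / full scale) * 100%.
Linearity = (4.24 / 585) * 100
Linearity = 0.725 %FS

0.725 %FS


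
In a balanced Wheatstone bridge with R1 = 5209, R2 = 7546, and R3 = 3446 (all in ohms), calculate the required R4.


At balance: R1*R4 = R2*R3, so R4 = R2*R3/R1.
R4 = 7546 * 3446 / 5209
R4 = 26003516 / 5209
R4 = 4992.04 ohm

4992.04 ohm


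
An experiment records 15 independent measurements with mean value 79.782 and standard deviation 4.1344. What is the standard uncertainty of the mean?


The standard uncertainty for Type A evaluation is u = s / sqrt(n).
u = 4.1344 / sqrt(15)
u = 4.1344 / 3.873
u = 1.0675

1.0675


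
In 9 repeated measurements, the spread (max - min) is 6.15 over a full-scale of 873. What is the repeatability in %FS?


Repeatability = (spread / full scale) * 100%.
R = (6.15 / 873) * 100
R = 0.704 %FS

0.704 %FS


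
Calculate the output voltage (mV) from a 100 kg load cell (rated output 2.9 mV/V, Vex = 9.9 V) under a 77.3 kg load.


Vout = rated_output * Vex * (load / capacity).
Vout = 2.9 * 9.9 * (77.3 / 100)
Vout = 2.9 * 9.9 * 0.773
Vout = 22.193 mV

22.193 mV


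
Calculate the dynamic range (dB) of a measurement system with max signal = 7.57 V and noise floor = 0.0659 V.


Dynamic range = 20 * log10(Vmax / Vnoise).
DR = 20 * log10(7.57 / 0.0659)
DR = 20 * log10(114.87)
DR = 41.2 dB

41.2 dB


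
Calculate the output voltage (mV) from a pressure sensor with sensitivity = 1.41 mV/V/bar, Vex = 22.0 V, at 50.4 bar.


Output = sensitivity * Vex * P.
Vout = 1.41 * 22.0 * 50.4
Vout = 31.02 * 50.4
Vout = 1563.41 mV

1563.41 mV


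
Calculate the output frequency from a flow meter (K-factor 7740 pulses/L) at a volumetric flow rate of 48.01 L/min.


Frequency = K * Q / 60 (converting L/min to L/s).
f = 7740 * 48.01 / 60
f = 371597.4 / 60
f = 6193.29 Hz

6193.29 Hz


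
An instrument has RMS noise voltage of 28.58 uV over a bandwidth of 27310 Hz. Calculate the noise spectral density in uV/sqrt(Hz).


Noise spectral density = Vrms / sqrt(BW).
NSD = 28.58 / sqrt(27310)
NSD = 28.58 / 165.2574
NSD = 0.1729 uV/sqrt(Hz)

0.1729 uV/sqrt(Hz)


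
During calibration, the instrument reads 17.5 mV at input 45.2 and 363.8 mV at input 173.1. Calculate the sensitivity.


Sensitivity = (y2 - y1) / (x2 - x1).
S = (363.8 - 17.5) / (173.1 - 45.2)
S = 346.3 / 127.9
S = 2.7076 mV/unit

2.7076 mV/unit


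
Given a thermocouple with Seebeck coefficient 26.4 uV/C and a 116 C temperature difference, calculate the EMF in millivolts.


The thermocouple output V = sensitivity * dT.
V = 26.4 uV/C * 116 C
V = 3062.4 uV
V = 3.062 mV

3.062 mV


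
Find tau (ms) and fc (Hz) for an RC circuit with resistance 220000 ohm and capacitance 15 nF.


Time constant: tau = R * C.
tau = 220000 * 1.50e-08 = 0.0033 s
tau = 3.3 ms
Cutoff frequency: fc = 1 / (2*pi*R*C).
fc = 1 / (2*pi*0.0033) = 48.23 Hz

tau = 3.3 ms, fc = 48.23 Hz


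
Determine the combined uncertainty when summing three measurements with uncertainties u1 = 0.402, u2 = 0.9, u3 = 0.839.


For a sum of independent quantities, uc = sqrt(u1^2 + u2^2 + u3^2).
uc = sqrt(0.402^2 + 0.9^2 + 0.839^2)
uc = sqrt(0.161604 + 0.81 + 0.703921)
uc = 1.2944

1.2944


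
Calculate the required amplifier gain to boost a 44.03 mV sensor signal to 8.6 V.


Gain = Vout / Vin (converting to same units).
G = 8.6 V / 44.03 mV
G = 8600.0 mV / 44.03 mV
G = 195.32

195.32


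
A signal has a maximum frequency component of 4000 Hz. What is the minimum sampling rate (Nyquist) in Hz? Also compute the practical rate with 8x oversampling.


By Nyquist theorem, fs_min = 2 * fmax.
fs_min = 2 * 4000 = 8000 Hz
Practical rate = 8 * fs_min = 8 * 8000 = 64000 Hz

fs_min = 8000 Hz, fs_practical = 64000 Hz


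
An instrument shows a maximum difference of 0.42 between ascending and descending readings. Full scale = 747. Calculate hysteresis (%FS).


Hysteresis = (max difference / full scale) * 100%.
H = (0.42 / 747) * 100
H = 0.056 %FS

0.056 %FS


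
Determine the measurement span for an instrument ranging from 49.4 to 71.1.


Span = upper range - lower range.
Span = 71.1 - (49.4)
Span = 21.7

21.7


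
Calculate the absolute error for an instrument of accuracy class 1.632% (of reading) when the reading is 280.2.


Absolute error = (accuracy% / 100) * reading.
Error = (1.632 / 100) * 280.2
Error = 0.01632 * 280.2
Error = 4.5729

4.5729


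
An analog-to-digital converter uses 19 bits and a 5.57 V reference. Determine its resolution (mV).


The resolution (LSB) of an ADC is Vref / 2^n.
LSB = 5.57 / 2^19
LSB = 5.57 / 524288
LSB = 1.062e-05 V = 0.01062393 mV

0.01062393 mV


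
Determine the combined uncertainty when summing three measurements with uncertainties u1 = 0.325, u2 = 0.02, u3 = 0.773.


For a sum of independent quantities, uc = sqrt(u1^2 + u2^2 + u3^2).
uc = sqrt(0.325^2 + 0.02^2 + 0.773^2)
uc = sqrt(0.105625 + 0.0004 + 0.597529)
uc = 0.8388

0.8388


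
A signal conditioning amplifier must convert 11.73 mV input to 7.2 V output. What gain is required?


Gain = Vout / Vin (converting to same units).
G = 7.2 V / 11.73 mV
G = 7200.0 mV / 11.73 mV
G = 613.81

613.81


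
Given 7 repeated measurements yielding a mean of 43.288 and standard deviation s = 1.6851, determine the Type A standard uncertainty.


The standard uncertainty for Type A evaluation is u = s / sqrt(n).
u = 1.6851 / sqrt(7)
u = 1.6851 / 2.6458
u = 0.6369

0.6369


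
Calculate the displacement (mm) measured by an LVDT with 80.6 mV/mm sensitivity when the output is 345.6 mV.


Displacement = Vout / sensitivity.
d = 345.6 / 80.6
d = 4.288 mm

4.288 mm


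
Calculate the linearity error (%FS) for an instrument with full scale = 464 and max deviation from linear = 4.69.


Linearity error = (max deviation / full scale) * 100%.
Linearity = (4.69 / 464) * 100
Linearity = 1.011 %FS

1.011 %FS


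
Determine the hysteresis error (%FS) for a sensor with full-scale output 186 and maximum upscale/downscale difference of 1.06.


Hysteresis = (max difference / full scale) * 100%.
H = (1.06 / 186) * 100
H = 0.57 %FS

0.57 %FS


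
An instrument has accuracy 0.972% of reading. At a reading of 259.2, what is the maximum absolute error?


Absolute error = (accuracy% / 100) * reading.
Error = (0.972 / 100) * 259.2
Error = 0.00972 * 259.2
Error = 2.5194

2.5194


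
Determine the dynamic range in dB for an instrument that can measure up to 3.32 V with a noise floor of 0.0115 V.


Dynamic range = 20 * log10(Vmax / Vnoise).
DR = 20 * log10(3.32 / 0.0115)
DR = 20 * log10(288.7)
DR = 49.21 dB

49.21 dB


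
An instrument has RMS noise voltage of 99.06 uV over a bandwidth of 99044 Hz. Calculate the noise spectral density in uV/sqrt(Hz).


Noise spectral density = Vrms / sqrt(BW).
NSD = 99.06 / sqrt(99044)
NSD = 99.06 / 314.7126
NSD = 0.3148 uV/sqrt(Hz)

0.3148 uV/sqrt(Hz)


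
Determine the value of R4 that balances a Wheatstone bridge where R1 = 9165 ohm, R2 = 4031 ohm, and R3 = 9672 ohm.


At balance: R1*R4 = R2*R3, so R4 = R2*R3/R1.
R4 = 4031 * 9672 / 9165
R4 = 38987832 / 9165
R4 = 4253.99 ohm

4253.99 ohm


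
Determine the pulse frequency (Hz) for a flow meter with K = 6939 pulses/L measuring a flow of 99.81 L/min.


Frequency = K * Q / 60 (converting L/min to L/s).
f = 6939 * 99.81 / 60
f = 692581.59 / 60
f = 11543.03 Hz

11543.03 Hz


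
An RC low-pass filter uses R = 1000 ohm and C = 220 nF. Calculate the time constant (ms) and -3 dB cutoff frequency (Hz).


Time constant: tau = R * C.
tau = 1000 * 2.20e-07 = 0.00022 s
tau = 0.22 ms
Cutoff frequency: fc = 1 / (2*pi*R*C).
fc = 1 / (2*pi*0.00022) = 723.43 Hz

tau = 0.22 ms, fc = 723.43 Hz


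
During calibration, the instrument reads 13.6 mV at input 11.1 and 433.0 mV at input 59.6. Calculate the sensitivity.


Sensitivity = (y2 - y1) / (x2 - x1).
S = (433.0 - 13.6) / (59.6 - 11.1)
S = 419.4 / 48.5
S = 8.6474 mV/unit

8.6474 mV/unit


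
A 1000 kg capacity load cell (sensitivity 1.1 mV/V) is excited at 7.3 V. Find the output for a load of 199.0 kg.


Vout = rated_output * Vex * (load / capacity).
Vout = 1.1 * 7.3 * (199.0 / 1000)
Vout = 1.1 * 7.3 * 0.199
Vout = 1.598 mV

1.598 mV


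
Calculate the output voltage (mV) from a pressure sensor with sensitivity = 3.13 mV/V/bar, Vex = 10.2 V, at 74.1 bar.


Output = sensitivity * Vex * P.
Vout = 3.13 * 10.2 * 74.1
Vout = 31.926 * 74.1
Vout = 2365.72 mV

2365.72 mV


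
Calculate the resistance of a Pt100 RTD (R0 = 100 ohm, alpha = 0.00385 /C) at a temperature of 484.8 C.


The RTD equation: Rt = R0 * (1 + alpha * T).
Rt = 100 * (1 + 0.00385 * 484.8)
Rt = 100 * (1 + 1.86648)
Rt = 100 * 2.86648
Rt = 286.648 ohm

286.648 ohm


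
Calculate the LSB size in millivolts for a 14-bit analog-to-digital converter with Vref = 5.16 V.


The resolution (LSB) of an ADC is Vref / 2^n.
LSB = 5.16 / 2^14
LSB = 5.16 / 16384
LSB = 0.00031494 V = 0.31494141 mV

0.31494141 mV


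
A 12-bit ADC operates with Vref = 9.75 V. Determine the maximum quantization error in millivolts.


The maximum quantization error is +/- LSB/2.
LSB = Vref / 2^n = 9.75 / 4096 = 0.00238037 V
Max error = LSB / 2 = 0.00238037 / 2 = 0.00119019 V
Max error = 1.1902 mV

1.1902 mV


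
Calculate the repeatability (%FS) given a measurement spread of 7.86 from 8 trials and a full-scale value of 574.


Repeatability = (spread / full scale) * 100%.
R = (7.86 / 574) * 100
R = 1.369 %FS

1.369 %FS


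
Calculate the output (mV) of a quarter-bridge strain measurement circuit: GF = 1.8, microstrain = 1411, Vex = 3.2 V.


Quarter bridge output: Vout = (GF * epsilon * Vex) / 4.
Vout = (1.8 * 1411e-6 * 3.2) / 4
Vout = 0.00812736 / 4 V
Vout = 0.00203184 V = 2.0318 mV

2.0318 mV


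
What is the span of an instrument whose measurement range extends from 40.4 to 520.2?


Span = upper range - lower range.
Span = 520.2 - (40.4)
Span = 479.8

479.8


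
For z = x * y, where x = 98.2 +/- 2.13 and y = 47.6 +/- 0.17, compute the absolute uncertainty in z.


For a product z = x*y, the relative uncertainty is:
uz/z = sqrt((ux/x)^2 + (uy/y)^2)
Relative uncertainties: ux/x = 2.13/98.2 = 0.02169
uy/y = 0.17/47.6 = 0.003571
z = 98.2 * 47.6 = 4674.3
uz = 4674.3 * sqrt(0.02169^2 + 0.003571^2) = 102.753

102.753


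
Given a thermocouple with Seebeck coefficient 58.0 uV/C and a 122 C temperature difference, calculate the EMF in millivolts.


The thermocouple output V = sensitivity * dT.
V = 58.0 uV/C * 122 C
V = 7076.0 uV
V = 7.076 mV

7.076 mV


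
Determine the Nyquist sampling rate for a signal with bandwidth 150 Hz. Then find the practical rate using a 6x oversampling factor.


By Nyquist theorem, fs_min = 2 * fmax.
fs_min = 2 * 150 = 300 Hz
Practical rate = 6 * fs_min = 6 * 300 = 1800 Hz

fs_min = 300 Hz, fs_practical = 1800 Hz


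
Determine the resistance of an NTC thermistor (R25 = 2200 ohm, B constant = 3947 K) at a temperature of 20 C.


NTC thermistor equation: Rt = R25 * exp(B * (1/T - 1/T25)).
T in Kelvin: 293.15 K, T25 = 298.15 K
1/T - 1/T25 = 1/293.15 - 1/298.15 = 5.721e-05
B * (1/T - 1/T25) = 3947 * 5.721e-05 = 0.2258
Rt = 2200 * exp(0.2258) = 2757.3 ohm

2757.3 ohm


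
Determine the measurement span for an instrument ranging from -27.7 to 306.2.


Span = upper range - lower range.
Span = 306.2 - (-27.7)
Span = 333.9

333.9


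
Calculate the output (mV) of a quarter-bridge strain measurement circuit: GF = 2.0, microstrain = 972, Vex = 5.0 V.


Quarter bridge output: Vout = (GF * epsilon * Vex) / 4.
Vout = (2.0 * 972e-6 * 5.0) / 4
Vout = 0.00972 / 4 V
Vout = 0.00243 V = 2.43 mV

2.43 mV


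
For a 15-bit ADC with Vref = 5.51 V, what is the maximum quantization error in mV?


The maximum quantization error is +/- LSB/2.
LSB = Vref / 2^n = 5.51 / 32768 = 0.00016815 V
Max error = LSB / 2 = 0.00016815 / 2 = 8.408e-05 V
Max error = 0.0841 mV

0.0841 mV


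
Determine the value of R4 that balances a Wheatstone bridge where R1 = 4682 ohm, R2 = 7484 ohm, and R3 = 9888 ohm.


At balance: R1*R4 = R2*R3, so R4 = R2*R3/R1.
R4 = 7484 * 9888 / 4682
R4 = 74001792 / 4682
R4 = 15805.59 ohm

15805.59 ohm


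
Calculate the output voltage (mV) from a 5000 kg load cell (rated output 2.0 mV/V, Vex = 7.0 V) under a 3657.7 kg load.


Vout = rated_output * Vex * (load / capacity).
Vout = 2.0 * 7.0 * (3657.7 / 5000)
Vout = 2.0 * 7.0 * 0.73154
Vout = 10.242 mV

10.242 mV


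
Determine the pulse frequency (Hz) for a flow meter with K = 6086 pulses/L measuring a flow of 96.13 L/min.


Frequency = K * Q / 60 (converting L/min to L/s).
f = 6086 * 96.13 / 60
f = 585047.18 / 60
f = 9750.79 Hz

9750.79 Hz


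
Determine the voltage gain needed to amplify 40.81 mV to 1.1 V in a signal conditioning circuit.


Gain = Vout / Vin (converting to same units).
G = 1.1 V / 40.81 mV
G = 1100.0 mV / 40.81 mV
G = 26.95

26.95


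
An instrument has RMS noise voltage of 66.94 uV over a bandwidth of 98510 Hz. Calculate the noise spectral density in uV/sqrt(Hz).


Noise spectral density = Vrms / sqrt(BW).
NSD = 66.94 / sqrt(98510)
NSD = 66.94 / 313.863
NSD = 0.2133 uV/sqrt(Hz)

0.2133 uV/sqrt(Hz)


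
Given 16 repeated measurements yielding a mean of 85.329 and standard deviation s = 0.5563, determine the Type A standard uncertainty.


The standard uncertainty for Type A evaluation is u = s / sqrt(n).
u = 0.5563 / sqrt(16)
u = 0.5563 / 4.0
u = 0.1391

0.1391


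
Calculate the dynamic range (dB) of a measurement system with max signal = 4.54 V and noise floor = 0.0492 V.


Dynamic range = 20 * log10(Vmax / Vnoise).
DR = 20 * log10(4.54 / 0.0492)
DR = 20 * log10(92.28)
DR = 39.3 dB

39.3 dB


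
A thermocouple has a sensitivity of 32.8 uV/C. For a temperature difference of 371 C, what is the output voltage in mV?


The thermocouple output V = sensitivity * dT.
V = 32.8 uV/C * 371 C
V = 12168.8 uV
V = 12.169 mV

12.169 mV


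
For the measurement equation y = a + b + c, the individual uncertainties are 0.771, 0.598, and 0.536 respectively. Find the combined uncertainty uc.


For a sum of independent quantities, uc = sqrt(u1^2 + u2^2 + u3^2).
uc = sqrt(0.771^2 + 0.598^2 + 0.536^2)
uc = sqrt(0.594441 + 0.357604 + 0.287296)
uc = 1.1133

1.1133


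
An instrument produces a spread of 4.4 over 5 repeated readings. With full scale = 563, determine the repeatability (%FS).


Repeatability = (spread / full scale) * 100%.
R = (4.4 / 563) * 100
R = 0.782 %FS

0.782 %FS


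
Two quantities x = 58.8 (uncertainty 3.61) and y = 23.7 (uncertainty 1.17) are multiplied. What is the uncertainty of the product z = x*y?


For a product z = x*y, the relative uncertainty is:
uz/z = sqrt((ux/x)^2 + (uy/y)^2)
Relative uncertainties: ux/x = 3.61/58.8 = 0.061395
uy/y = 1.17/23.7 = 0.049367
z = 58.8 * 23.7 = 1393.6
uz = 1393.6 * sqrt(0.061395^2 + 0.049367^2) = 109.786

109.786


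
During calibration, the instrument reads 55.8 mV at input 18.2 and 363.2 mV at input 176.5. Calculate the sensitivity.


Sensitivity = (y2 - y1) / (x2 - x1).
S = (363.2 - 55.8) / (176.5 - 18.2)
S = 307.4 / 158.3
S = 1.9419 mV/unit

1.9419 mV/unit


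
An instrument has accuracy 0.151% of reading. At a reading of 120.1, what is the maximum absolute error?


Absolute error = (accuracy% / 100) * reading.
Error = (0.151 / 100) * 120.1
Error = 0.00151 * 120.1
Error = 0.1814

0.1814


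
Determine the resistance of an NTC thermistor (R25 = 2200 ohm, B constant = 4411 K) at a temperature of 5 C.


NTC thermistor equation: Rt = R25 * exp(B * (1/T - 1/T25)).
T in Kelvin: 278.15 K, T25 = 298.15 K
1/T - 1/T25 = 1/278.15 - 1/298.15 = 0.00024117
B * (1/T - 1/T25) = 4411 * 0.00024117 = 1.0638
Rt = 2200 * exp(1.0638) = 6374.1 ohm

6374.1 ohm


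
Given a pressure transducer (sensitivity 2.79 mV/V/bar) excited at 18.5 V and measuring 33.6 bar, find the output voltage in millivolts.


Output = sensitivity * Vex * P.
Vout = 2.79 * 18.5 * 33.6
Vout = 51.615 * 33.6
Vout = 1734.26 mV

1734.26 mV


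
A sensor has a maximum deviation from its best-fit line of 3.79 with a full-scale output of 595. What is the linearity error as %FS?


Linearity error = (max deviation / full scale) * 100%.
Linearity = (3.79 / 595) * 100
Linearity = 0.637 %FS

0.637 %FS


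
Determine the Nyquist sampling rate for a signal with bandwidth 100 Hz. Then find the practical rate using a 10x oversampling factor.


By Nyquist theorem, fs_min = 2 * fmax.
fs_min = 2 * 100 = 200 Hz
Practical rate = 10 * fs_min = 10 * 200 = 2000 Hz

fs_min = 200 Hz, fs_practical = 2000 Hz


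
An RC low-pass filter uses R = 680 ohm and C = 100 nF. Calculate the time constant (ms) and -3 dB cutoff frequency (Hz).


Time constant: tau = R * C.
tau = 680 * 1.00e-07 = 6.8e-05 s
tau = 0.068 ms
Cutoff frequency: fc = 1 / (2*pi*R*C).
fc = 1 / (2*pi*6.8e-05) = 2340.51 Hz

tau = 0.068 ms, fc = 2340.51 Hz


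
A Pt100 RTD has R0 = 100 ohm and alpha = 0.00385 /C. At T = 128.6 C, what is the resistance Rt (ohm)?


The RTD equation: Rt = R0 * (1 + alpha * T).
Rt = 100 * (1 + 0.00385 * 128.6)
Rt = 100 * (1 + 0.49511)
Rt = 100 * 1.49511
Rt = 149.511 ohm

149.511 ohm


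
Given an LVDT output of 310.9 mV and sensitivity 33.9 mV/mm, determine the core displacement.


Displacement = Vout / sensitivity.
d = 310.9 / 33.9
d = 9.171 mm

9.171 mm


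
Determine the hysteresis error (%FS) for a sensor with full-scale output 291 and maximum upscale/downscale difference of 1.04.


Hysteresis = (max difference / full scale) * 100%.
H = (1.04 / 291) * 100
H = 0.357 %FS

0.357 %FS


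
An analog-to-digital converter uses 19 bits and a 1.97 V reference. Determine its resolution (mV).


The resolution (LSB) of an ADC is Vref / 2^n.
LSB = 1.97 / 2^19
LSB = 1.97 / 524288
LSB = 3.76e-06 V = 0.00375748 mV

0.00375748 mV


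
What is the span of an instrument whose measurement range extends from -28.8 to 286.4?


Span = upper range - lower range.
Span = 286.4 - (-28.8)
Span = 315.2

315.2


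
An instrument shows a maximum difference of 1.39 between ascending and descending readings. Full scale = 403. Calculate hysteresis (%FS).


Hysteresis = (max difference / full scale) * 100%.
H = (1.39 / 403) * 100
H = 0.345 %FS

0.345 %FS


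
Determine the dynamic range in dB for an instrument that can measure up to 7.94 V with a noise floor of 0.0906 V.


Dynamic range = 20 * log10(Vmax / Vnoise).
DR = 20 * log10(7.94 / 0.0906)
DR = 20 * log10(87.64)
DR = 38.85 dB

38.85 dB


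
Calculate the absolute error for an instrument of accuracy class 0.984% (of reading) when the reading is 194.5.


Absolute error = (accuracy% / 100) * reading.
Error = (0.984 / 100) * 194.5
Error = 0.00984 * 194.5
Error = 1.9139

1.9139


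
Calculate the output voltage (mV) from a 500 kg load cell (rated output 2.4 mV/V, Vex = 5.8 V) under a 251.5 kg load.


Vout = rated_output * Vex * (load / capacity).
Vout = 2.4 * 5.8 * (251.5 / 500)
Vout = 2.4 * 5.8 * 0.503
Vout = 7.002 mV

7.002 mV


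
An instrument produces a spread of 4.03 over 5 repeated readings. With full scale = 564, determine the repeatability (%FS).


Repeatability = (spread / full scale) * 100%.
R = (4.03 / 564) * 100
R = 0.715 %FS

0.715 %FS


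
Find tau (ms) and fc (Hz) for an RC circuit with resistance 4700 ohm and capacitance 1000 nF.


Time constant: tau = R * C.
tau = 4700 * 1.00e-06 = 0.0047 s
tau = 4.7 ms
Cutoff frequency: fc = 1 / (2*pi*R*C).
fc = 1 / (2*pi*0.0047) = 33.86 Hz

tau = 4.7 ms, fc = 33.86 Hz


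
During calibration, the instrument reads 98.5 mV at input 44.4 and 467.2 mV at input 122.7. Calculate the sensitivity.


Sensitivity = (y2 - y1) / (x2 - x1).
S = (467.2 - 98.5) / (122.7 - 44.4)
S = 368.7 / 78.3
S = 4.7088 mV/unit

4.7088 mV/unit


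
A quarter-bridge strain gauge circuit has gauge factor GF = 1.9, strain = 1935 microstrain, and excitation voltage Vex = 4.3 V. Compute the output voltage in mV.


Quarter bridge output: Vout = (GF * epsilon * Vex) / 4.
Vout = (1.9 * 1935e-6 * 4.3) / 4
Vout = 0.01580895 / 4 V
Vout = 0.00395224 V = 3.9522 mV

3.9522 mV


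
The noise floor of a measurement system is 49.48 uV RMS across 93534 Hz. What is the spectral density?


Noise spectral density = Vrms / sqrt(BW).
NSD = 49.48 / sqrt(93534)
NSD = 49.48 / 305.8333
NSD = 0.1618 uV/sqrt(Hz)

0.1618 uV/sqrt(Hz)


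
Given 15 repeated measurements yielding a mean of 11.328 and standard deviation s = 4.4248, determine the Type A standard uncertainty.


The standard uncertainty for Type A evaluation is u = s / sqrt(n).
u = 4.4248 / sqrt(15)
u = 4.4248 / 3.873
u = 1.1425

1.1425


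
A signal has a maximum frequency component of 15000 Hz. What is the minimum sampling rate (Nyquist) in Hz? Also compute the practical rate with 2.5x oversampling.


By Nyquist theorem, fs_min = 2 * fmax.
fs_min = 2 * 15000 = 30000 Hz
Practical rate = 2.5 * fs_min = 2.5 * 30000 = 75000 Hz

fs_min = 30000 Hz, fs_practical = 75000 Hz


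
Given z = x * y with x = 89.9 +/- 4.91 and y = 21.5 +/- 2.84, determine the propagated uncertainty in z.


For a product z = x*y, the relative uncertainty is:
uz/z = sqrt((ux/x)^2 + (uy/y)^2)
Relative uncertainties: ux/x = 4.91/89.9 = 0.054616
uy/y = 2.84/21.5 = 0.132093
z = 89.9 * 21.5 = 1932.9
uz = 1932.9 * sqrt(0.054616^2 + 0.132093^2) = 276.279

276.279


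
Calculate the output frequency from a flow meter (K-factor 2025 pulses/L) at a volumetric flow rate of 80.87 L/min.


Frequency = K * Q / 60 (converting L/min to L/s).
f = 2025 * 80.87 / 60
f = 163761.75 / 60
f = 2729.36 Hz

2729.36 Hz


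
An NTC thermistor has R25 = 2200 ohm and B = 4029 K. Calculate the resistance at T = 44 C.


NTC thermistor equation: Rt = R25 * exp(B * (1/T - 1/T25)).
T in Kelvin: 317.15 K, T25 = 298.15 K
1/T - 1/T25 = 1/317.15 - 1/298.15 = -0.00020093
B * (1/T - 1/T25) = 4029 * -0.00020093 = -0.8096
Rt = 2200 * exp(-0.8096) = 979.1 ohm

979.1 ohm


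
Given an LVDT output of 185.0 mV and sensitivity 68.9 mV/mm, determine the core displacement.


Displacement = Vout / sensitivity.
d = 185.0 / 68.9
d = 2.685 mm

2.685 mm


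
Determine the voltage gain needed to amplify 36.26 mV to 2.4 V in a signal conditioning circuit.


Gain = Vout / Vin (converting to same units).
G = 2.4 V / 36.26 mV
G = 2400.0 mV / 36.26 mV
G = 66.19

66.19


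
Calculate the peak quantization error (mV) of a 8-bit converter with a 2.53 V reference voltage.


The maximum quantization error is +/- LSB/2.
LSB = Vref / 2^n = 2.53 / 256 = 0.00988281 V
Max error = LSB / 2 = 0.00988281 / 2 = 0.00494141 V
Max error = 4.9414 mV

4.9414 mV


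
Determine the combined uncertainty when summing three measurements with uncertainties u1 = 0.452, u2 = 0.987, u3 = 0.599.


For a sum of independent quantities, uc = sqrt(u1^2 + u2^2 + u3^2).
uc = sqrt(0.452^2 + 0.987^2 + 0.599^2)
uc = sqrt(0.204304 + 0.974169 + 0.358801)
uc = 1.2399

1.2399


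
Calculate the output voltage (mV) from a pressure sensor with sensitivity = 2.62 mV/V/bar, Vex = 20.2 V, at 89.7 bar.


Output = sensitivity * Vex * P.
Vout = 2.62 * 20.2 * 89.7
Vout = 52.924 * 89.7
Vout = 4747.28 mV

4747.28 mV


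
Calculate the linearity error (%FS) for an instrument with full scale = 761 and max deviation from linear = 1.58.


Linearity error = (max deviation / full scale) * 100%.
Linearity = (1.58 / 761) * 100
Linearity = 0.208 %FS

0.208 %FS


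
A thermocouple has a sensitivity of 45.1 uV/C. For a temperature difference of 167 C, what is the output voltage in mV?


The thermocouple output V = sensitivity * dT.
V = 45.1 uV/C * 167 C
V = 7531.7 uV
V = 7.532 mV

7.532 mV


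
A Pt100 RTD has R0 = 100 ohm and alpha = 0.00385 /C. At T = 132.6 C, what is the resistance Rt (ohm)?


The RTD equation: Rt = R0 * (1 + alpha * T).
Rt = 100 * (1 + 0.00385 * 132.6)
Rt = 100 * (1 + 0.51051)
Rt = 100 * 1.51051
Rt = 151.051 ohm

151.051 ohm


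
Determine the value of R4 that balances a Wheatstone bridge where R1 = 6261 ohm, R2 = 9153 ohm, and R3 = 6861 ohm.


At balance: R1*R4 = R2*R3, so R4 = R2*R3/R1.
R4 = 9153 * 6861 / 6261
R4 = 62798733 / 6261
R4 = 10030.14 ohm

10030.14 ohm


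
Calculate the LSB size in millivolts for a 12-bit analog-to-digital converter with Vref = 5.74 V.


The resolution (LSB) of an ADC is Vref / 2^n.
LSB = 5.74 / 2^12
LSB = 5.74 / 4096
LSB = 0.00140137 V = 1.40136719 mV

1.40136719 mV


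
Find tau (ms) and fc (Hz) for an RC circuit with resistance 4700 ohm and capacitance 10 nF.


Time constant: tau = R * C.
tau = 4700 * 1.00e-08 = 4.7e-05 s
tau = 0.047 ms
Cutoff frequency: fc = 1 / (2*pi*R*C).
fc = 1 / (2*pi*4.7e-05) = 3386.28 Hz

tau = 0.047 ms, fc = 3386.28 Hz


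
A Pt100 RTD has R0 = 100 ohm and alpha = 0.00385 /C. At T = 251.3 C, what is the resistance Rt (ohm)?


The RTD equation: Rt = R0 * (1 + alpha * T).
Rt = 100 * (1 + 0.00385 * 251.3)
Rt = 100 * (1 + 0.967505)
Rt = 100 * 1.967505
Rt = 196.751 ohm

196.751 ohm


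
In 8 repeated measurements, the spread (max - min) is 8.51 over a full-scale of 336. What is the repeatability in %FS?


Repeatability = (spread / full scale) * 100%.
R = (8.51 / 336) * 100
R = 2.533 %FS

2.533 %FS


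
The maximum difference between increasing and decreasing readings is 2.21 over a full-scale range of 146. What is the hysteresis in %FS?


Hysteresis = (max difference / full scale) * 100%.
H = (2.21 / 146) * 100
H = 1.514 %FS

1.514 %FS


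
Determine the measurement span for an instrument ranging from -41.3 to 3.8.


Span = upper range - lower range.
Span = 3.8 - (-41.3)
Span = 45.1

45.1


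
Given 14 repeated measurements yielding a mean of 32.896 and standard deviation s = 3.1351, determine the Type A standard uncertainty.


The standard uncertainty for Type A evaluation is u = s / sqrt(n).
u = 3.1351 / sqrt(14)
u = 3.1351 / 3.7417
u = 0.8379

0.8379


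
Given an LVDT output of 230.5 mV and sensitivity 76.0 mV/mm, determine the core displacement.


Displacement = Vout / sensitivity.
d = 230.5 / 76.0
d = 3.033 mm

3.033 mm


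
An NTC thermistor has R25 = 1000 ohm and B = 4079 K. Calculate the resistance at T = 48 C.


NTC thermistor equation: Rt = R25 * exp(B * (1/T - 1/T25)).
T in Kelvin: 321.15 K, T25 = 298.15 K
1/T - 1/T25 = 1/321.15 - 1/298.15 = -0.00024021
B * (1/T - 1/T25) = 4079 * -0.00024021 = -0.9798
Rt = 1000 * exp(-0.9798) = 375.4 ohm

375.4 ohm


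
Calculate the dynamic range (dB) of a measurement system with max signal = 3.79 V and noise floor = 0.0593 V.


Dynamic range = 20 * log10(Vmax / Vnoise).
DR = 20 * log10(3.79 / 0.0593)
DR = 20 * log10(63.91)
DR = 36.11 dB

36.11 dB


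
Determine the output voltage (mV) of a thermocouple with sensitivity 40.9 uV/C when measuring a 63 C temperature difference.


The thermocouple output V = sensitivity * dT.
V = 40.9 uV/C * 63 C
V = 2576.7 uV
V = 2.577 mV

2.577 mV


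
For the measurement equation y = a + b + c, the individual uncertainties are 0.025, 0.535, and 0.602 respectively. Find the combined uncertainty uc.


For a sum of independent quantities, uc = sqrt(u1^2 + u2^2 + u3^2).
uc = sqrt(0.025^2 + 0.535^2 + 0.602^2)
uc = sqrt(0.000625 + 0.286225 + 0.362404)
uc = 0.8058

0.8058


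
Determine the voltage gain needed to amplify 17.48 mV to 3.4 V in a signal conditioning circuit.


Gain = Vout / Vin (converting to same units).
G = 3.4 V / 17.48 mV
G = 3400.0 mV / 17.48 mV
G = 194.51

194.51


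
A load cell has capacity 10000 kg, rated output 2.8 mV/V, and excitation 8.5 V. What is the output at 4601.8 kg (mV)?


Vout = rated_output * Vex * (load / capacity).
Vout = 2.8 * 8.5 * (4601.8 / 10000)
Vout = 2.8 * 8.5 * 0.46018
Vout = 10.952 mV

10.952 mV


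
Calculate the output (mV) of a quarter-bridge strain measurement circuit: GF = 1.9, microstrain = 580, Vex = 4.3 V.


Quarter bridge output: Vout = (GF * epsilon * Vex) / 4.
Vout = (1.9 * 580e-6 * 4.3) / 4
Vout = 0.0047386 / 4 V
Vout = 0.00118465 V = 1.1846 mV

1.1846 mV


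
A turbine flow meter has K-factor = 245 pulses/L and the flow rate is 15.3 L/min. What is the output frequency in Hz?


Frequency = K * Q / 60 (converting L/min to L/s).
f = 245 * 15.3 / 60
f = 3748.5 / 60
f = 62.48 Hz

62.48 Hz


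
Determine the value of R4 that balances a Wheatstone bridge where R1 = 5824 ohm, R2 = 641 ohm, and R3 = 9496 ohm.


At balance: R1*R4 = R2*R3, so R4 = R2*R3/R1.
R4 = 641 * 9496 / 5824
R4 = 6086936 / 5824
R4 = 1045.15 ohm

1045.15 ohm


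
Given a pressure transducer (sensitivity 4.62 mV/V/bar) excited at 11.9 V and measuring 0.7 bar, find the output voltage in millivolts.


Output = sensitivity * Vex * P.
Vout = 4.62 * 11.9 * 0.7
Vout = 54.978 * 0.7
Vout = 38.48 mV

38.48 mV


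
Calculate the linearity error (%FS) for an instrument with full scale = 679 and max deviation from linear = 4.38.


Linearity error = (max deviation / full scale) * 100%.
Linearity = (4.38 / 679) * 100
Linearity = 0.645 %FS

0.645 %FS


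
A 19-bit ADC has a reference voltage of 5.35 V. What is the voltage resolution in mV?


The resolution (LSB) of an ADC is Vref / 2^n.
LSB = 5.35 / 2^19
LSB = 5.35 / 524288
LSB = 1.02e-05 V = 0.01020432 mV

0.01020432 mV


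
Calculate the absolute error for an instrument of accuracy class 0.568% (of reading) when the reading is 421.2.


Absolute error = (accuracy% / 100) * reading.
Error = (0.568 / 100) * 421.2
Error = 0.00568 * 421.2
Error = 2.3924

2.3924


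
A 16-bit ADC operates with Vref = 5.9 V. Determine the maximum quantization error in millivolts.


The maximum quantization error is +/- LSB/2.
LSB = Vref / 2^n = 5.9 / 65536 = 9.003e-05 V
Max error = LSB / 2 = 9.003e-05 / 2 = 4.501e-05 V
Max error = 0.045 mV

0.045 mV


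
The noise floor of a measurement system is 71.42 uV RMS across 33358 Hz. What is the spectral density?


Noise spectral density = Vrms / sqrt(BW).
NSD = 71.42 / sqrt(33358)
NSD = 71.42 / 182.6417
NSD = 0.391 uV/sqrt(Hz)

0.391 uV/sqrt(Hz)


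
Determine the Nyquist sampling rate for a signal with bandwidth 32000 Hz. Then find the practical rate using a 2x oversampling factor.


By Nyquist theorem, fs_min = 2 * fmax.
fs_min = 2 * 32000 = 64000 Hz
Practical rate = 2 * fs_min = 2 * 64000 = 128000 Hz

fs_min = 64000 Hz, fs_practical = 128000 Hz


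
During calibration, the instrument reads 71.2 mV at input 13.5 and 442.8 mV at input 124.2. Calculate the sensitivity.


Sensitivity = (y2 - y1) / (x2 - x1).
S = (442.8 - 71.2) / (124.2 - 13.5)
S = 371.6 / 110.7
S = 3.3568 mV/unit

3.3568 mV/unit


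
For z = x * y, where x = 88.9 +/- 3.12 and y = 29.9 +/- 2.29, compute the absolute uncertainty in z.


For a product z = x*y, the relative uncertainty is:
uz/z = sqrt((ux/x)^2 + (uy/y)^2)
Relative uncertainties: ux/x = 3.12/88.9 = 0.035096
uy/y = 2.29/29.9 = 0.076589
z = 88.9 * 29.9 = 2658.1
uz = 2658.1 * sqrt(0.035096^2 + 0.076589^2) = 223.937

223.937


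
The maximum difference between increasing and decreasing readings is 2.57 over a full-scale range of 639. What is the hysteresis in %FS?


Hysteresis = (max difference / full scale) * 100%.
H = (2.57 / 639) * 100
H = 0.402 %FS

0.402 %FS


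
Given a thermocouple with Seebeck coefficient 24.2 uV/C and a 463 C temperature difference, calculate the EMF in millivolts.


The thermocouple output V = sensitivity * dT.
V = 24.2 uV/C * 463 C
V = 11204.6 uV
V = 11.205 mV

11.205 mV


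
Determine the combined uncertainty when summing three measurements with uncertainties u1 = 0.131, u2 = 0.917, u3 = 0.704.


For a sum of independent quantities, uc = sqrt(u1^2 + u2^2 + u3^2).
uc = sqrt(0.131^2 + 0.917^2 + 0.704^2)
uc = sqrt(0.017161 + 0.840889 + 0.495616)
uc = 1.1635

1.1635


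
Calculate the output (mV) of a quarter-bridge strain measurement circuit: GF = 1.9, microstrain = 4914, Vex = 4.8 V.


Quarter bridge output: Vout = (GF * epsilon * Vex) / 4.
Vout = (1.9 * 4914e-6 * 4.8) / 4
Vout = 0.04481568 / 4 V
Vout = 0.01120392 V = 11.2039 mV

11.2039 mV


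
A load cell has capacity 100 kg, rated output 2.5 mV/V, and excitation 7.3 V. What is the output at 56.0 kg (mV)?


Vout = rated_output * Vex * (load / capacity).
Vout = 2.5 * 7.3 * (56.0 / 100)
Vout = 2.5 * 7.3 * 0.56
Vout = 10.22 mV

10.22 mV


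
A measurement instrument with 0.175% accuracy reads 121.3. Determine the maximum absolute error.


Absolute error = (accuracy% / 100) * reading.
Error = (0.175 / 100) * 121.3
Error = 0.00175 * 121.3
Error = 0.2123

0.2123
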